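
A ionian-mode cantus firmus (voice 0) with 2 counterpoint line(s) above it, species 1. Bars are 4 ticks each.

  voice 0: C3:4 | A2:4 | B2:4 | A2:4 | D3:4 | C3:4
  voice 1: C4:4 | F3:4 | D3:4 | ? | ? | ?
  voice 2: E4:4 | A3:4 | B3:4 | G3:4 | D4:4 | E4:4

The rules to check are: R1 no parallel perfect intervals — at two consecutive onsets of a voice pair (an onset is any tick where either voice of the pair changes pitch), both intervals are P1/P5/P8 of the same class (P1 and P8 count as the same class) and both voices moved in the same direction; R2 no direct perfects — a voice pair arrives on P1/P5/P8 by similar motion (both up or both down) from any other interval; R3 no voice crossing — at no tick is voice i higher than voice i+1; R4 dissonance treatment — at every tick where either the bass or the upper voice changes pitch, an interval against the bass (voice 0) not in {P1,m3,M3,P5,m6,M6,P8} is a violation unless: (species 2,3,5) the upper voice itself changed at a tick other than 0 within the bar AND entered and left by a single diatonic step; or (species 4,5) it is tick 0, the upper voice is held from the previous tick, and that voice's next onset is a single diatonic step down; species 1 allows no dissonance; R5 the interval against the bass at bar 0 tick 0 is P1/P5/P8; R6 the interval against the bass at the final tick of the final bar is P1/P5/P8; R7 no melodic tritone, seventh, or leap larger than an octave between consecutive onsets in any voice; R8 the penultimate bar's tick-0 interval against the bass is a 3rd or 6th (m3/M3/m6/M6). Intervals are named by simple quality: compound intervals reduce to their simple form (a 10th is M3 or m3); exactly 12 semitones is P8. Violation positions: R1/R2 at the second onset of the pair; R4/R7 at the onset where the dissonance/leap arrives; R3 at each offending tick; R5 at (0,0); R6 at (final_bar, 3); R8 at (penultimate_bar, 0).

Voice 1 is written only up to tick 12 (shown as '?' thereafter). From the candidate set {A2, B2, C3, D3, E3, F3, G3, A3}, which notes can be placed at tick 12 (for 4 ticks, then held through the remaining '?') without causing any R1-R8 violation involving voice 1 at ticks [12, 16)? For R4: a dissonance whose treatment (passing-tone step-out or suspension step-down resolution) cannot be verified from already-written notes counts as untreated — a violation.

A2: violates R2
B2: violates R4
C3: violates R2
D3: violates R4
E3: legal
F3: legal
G3: violates R4
A3: violates R3

{E3, F3}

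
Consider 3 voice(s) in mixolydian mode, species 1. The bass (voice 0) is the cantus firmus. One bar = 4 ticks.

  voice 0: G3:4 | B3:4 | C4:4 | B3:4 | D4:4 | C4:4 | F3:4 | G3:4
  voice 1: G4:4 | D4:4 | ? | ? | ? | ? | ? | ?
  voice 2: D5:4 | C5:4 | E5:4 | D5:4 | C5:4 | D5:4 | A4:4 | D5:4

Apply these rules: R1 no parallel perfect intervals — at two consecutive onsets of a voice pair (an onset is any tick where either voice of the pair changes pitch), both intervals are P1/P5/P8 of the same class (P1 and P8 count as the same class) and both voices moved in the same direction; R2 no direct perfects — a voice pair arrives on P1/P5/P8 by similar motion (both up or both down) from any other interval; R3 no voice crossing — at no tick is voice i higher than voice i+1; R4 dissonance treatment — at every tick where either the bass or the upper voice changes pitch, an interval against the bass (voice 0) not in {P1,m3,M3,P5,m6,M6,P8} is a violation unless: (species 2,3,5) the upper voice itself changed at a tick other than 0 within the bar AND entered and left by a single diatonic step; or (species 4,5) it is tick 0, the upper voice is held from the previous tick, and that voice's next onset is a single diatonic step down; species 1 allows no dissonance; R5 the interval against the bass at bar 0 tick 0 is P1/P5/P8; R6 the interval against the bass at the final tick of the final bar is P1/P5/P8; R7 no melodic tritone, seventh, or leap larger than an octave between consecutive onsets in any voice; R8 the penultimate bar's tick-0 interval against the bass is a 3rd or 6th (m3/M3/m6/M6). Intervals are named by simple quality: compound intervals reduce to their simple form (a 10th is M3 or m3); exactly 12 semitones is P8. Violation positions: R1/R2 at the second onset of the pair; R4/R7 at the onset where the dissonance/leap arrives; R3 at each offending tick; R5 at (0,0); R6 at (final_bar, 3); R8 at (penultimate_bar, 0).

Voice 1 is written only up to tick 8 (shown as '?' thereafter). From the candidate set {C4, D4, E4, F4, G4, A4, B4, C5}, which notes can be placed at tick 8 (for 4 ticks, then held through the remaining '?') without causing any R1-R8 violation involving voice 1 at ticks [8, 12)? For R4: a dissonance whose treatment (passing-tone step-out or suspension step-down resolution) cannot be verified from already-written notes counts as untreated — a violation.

C4: legal
D4: violates R4
E4: violates R2
F4: violates R4
G4: violates R2
A4: violates R2
B4: violates R4
C5: violates R2,R7

{C4}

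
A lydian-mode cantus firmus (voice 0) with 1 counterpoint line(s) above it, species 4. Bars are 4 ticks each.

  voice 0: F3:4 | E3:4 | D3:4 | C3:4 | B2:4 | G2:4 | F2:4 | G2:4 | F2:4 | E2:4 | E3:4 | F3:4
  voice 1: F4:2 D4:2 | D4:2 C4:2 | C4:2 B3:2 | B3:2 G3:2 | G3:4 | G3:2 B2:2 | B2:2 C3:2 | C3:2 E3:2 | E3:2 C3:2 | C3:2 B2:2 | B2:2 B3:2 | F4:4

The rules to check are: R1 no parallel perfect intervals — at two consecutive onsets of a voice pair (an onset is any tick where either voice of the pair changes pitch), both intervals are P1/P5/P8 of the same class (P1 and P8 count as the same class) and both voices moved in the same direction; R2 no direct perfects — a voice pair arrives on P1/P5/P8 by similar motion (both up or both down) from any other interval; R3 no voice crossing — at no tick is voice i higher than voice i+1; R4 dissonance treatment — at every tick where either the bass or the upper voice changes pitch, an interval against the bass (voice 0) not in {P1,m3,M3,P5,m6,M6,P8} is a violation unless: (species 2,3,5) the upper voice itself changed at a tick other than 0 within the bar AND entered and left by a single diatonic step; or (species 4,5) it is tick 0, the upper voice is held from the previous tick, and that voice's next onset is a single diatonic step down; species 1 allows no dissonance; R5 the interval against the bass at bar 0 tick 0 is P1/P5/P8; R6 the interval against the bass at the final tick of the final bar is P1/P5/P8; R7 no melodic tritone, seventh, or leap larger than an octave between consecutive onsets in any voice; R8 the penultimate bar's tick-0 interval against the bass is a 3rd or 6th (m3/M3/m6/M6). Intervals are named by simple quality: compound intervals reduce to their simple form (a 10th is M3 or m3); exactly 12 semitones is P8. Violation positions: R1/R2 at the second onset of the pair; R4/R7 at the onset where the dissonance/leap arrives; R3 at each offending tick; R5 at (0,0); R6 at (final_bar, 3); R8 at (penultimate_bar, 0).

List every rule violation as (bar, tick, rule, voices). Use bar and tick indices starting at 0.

bar 0: v0=F3 v1=F4 downbeat P8
bar 1: v0=E3 v1=D4 downbeat m7
bar 2: v0=D3 v1=C4 downbeat m7
bar 3: v0=C3 v1=B3 downbeat M7
bar 4: v0=B2 v1=G3 downbeat m6
bar 5: v0=G2 v1=G3 downbeat P8
bar 6: v0=F2 v1=B2 downbeat TT
bar 7: v0=G2 v1=C3 downbeat P4
bar 8: v0=F2 v1=E3 downbeat M7
bar 9: v0=E2 v1=C3 downbeat m6
bar 10: v0=E3 v1=B2 downbeat P4
bar 11: v0=F3 v1=F4 downbeat P8
  -> R4 @ bar 3 tick 0 v(0, 1): C3/B3 M7 untreated
  -> R4 @ bar 6 tick 0 v(0, 1): F2/B2 TT untreated
  -> R4 @ bar 7 tick 0 v(0, 1): G2/C3 P4 untreated
  -> R4 @ bar 8 tick 0 v(0, 1): F2/E3 M7 untreated
  -> R3 @ bar 10 tick 0 v(0, 1): E3 above B2
  -> R4 @ bar 10 tick 0 v(0, 1): E3/B2 P4 untreated
  -> R8 @ bar 10 tick 0 v(0, 1): penult P4 not 3rd/6th
  -> R3 @ bar 10 tick 1 v(0, 1): E3 above B2
  -> R2 @ bar 11 tick 0 v(0, 1): E3/B3 P5 -> F3/F4 P8 similar
  -> R7 @ bar 11 tick 0 v(1,): B3->F4 leap 6st

(3, 0, R4, (0, 1))
(6, 0, R4, (0, 1))
(7, 0, R4, (0, 1))
(8, 0, R4, (0, 1))
(10, 0, R3, (0, 1))
(10, 0, R4, (0, 1))
(10, 0, R8, (0, 1))
(10, 1, R3, (0, 1))
(11, 0, R2, (0, 1))
(11, 0, R7, (1,))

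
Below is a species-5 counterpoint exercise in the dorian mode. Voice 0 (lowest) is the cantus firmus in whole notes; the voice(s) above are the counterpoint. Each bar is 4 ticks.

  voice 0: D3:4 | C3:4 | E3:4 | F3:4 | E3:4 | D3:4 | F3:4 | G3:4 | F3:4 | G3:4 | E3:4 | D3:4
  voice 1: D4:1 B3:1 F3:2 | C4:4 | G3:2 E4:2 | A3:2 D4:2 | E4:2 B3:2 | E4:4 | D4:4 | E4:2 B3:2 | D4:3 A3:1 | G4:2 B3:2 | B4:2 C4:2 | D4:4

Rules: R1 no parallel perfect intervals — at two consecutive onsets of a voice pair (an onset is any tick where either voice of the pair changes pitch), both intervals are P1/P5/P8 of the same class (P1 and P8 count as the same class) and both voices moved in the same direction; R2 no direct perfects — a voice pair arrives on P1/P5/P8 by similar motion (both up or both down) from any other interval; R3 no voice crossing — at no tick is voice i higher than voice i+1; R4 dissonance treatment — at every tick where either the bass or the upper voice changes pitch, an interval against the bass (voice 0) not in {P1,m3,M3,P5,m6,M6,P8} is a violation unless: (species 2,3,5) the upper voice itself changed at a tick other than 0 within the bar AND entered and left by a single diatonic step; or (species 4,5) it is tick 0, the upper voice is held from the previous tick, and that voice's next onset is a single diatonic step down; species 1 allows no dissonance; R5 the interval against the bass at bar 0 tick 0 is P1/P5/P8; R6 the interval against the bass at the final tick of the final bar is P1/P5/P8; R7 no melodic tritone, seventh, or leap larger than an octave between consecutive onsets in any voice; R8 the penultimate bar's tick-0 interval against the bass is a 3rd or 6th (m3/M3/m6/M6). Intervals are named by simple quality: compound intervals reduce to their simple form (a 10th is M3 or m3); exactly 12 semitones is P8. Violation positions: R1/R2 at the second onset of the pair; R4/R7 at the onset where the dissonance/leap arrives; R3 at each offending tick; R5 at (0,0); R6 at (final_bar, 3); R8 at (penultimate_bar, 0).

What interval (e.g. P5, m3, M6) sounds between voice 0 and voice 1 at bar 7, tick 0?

voice 0=G3 voice 1=E4 -> M6

M6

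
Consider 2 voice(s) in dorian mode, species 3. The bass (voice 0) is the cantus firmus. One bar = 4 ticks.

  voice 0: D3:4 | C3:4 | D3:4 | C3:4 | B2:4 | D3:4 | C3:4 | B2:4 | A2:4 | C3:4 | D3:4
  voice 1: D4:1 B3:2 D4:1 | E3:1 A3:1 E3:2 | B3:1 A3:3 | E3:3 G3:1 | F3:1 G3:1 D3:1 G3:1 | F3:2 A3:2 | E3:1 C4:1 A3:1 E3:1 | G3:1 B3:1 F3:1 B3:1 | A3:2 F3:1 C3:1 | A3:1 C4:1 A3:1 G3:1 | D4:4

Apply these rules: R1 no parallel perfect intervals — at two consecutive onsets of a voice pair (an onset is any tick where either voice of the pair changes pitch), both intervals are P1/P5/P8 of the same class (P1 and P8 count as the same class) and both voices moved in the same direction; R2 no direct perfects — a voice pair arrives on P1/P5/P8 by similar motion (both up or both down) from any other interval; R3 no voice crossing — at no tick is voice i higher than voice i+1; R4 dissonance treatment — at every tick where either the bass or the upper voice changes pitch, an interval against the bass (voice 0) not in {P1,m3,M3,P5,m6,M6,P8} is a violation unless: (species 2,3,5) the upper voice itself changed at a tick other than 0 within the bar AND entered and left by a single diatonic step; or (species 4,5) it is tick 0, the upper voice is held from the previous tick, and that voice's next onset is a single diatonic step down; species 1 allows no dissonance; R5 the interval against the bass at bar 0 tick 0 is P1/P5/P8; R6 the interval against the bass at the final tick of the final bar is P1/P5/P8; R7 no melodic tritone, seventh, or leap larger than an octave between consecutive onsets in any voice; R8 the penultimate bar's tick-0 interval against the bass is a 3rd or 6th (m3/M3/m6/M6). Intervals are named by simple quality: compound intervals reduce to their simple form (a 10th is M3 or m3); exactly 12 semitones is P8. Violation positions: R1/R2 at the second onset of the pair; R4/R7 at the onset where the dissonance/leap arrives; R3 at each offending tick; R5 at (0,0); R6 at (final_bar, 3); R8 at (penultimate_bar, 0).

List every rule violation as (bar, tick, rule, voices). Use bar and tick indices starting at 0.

(1, 0, R7, (1,))
(4, 0, R4, (0, 1))
(7, 2, R4, (0, 1))
(7, 2, R7, (1,))
(7, 3, R7, (1,))
(8, 0, R1, (0, 1))
(10, 0, R2, (0, 1))

bar 0: v0=D3 v1=D4 downbeat P8
bar 1: v0=C3 v1=E3 downbeat M3
bar 2: v0=D3 v1=B3 downbeat M6
bar 3: v0=C3 v1=E3 downbeat M3
bar 4: v0=B2 v1=F3 downbeat TT
bar 5: v0=D3 v1=F3 downbeat m3
bar 6: v0=C3 v1=E3 downbeat M3
bar 7: v0=B2 v1=G3 downbeat m6
bar 8: v0=A2 v1=A3 downbeat P8
bar 9: v0=C3 v1=A3 downbeat M6
bar 10: v0=D3 v1=D4 downbeat P8
  -> R7 @ bar 1 tick 0 v(1,): D4->E3 leap 10st
  -> R4 @ bar 4 tick 0 v(0, 1): B2/F3 TT untreated
  -> R4 @ bar 7 tick 2 v(0, 1): B2/F3 TT untreated
  -> R7 @ bar 7 tick 2 v(1,): B3->F3 leap 6st
  -> R7 @ bar 7 tick 3 v(1,): F3->B3 leap 6st
  -> R1 @ bar 8 tick 0 v(0, 1): B2/B3 P8 -> A2/A3 P8 similar
  -> R2 @ bar 10 tick 0 v(0, 1): C3/G3 P5 -> D3/D4 P8 similar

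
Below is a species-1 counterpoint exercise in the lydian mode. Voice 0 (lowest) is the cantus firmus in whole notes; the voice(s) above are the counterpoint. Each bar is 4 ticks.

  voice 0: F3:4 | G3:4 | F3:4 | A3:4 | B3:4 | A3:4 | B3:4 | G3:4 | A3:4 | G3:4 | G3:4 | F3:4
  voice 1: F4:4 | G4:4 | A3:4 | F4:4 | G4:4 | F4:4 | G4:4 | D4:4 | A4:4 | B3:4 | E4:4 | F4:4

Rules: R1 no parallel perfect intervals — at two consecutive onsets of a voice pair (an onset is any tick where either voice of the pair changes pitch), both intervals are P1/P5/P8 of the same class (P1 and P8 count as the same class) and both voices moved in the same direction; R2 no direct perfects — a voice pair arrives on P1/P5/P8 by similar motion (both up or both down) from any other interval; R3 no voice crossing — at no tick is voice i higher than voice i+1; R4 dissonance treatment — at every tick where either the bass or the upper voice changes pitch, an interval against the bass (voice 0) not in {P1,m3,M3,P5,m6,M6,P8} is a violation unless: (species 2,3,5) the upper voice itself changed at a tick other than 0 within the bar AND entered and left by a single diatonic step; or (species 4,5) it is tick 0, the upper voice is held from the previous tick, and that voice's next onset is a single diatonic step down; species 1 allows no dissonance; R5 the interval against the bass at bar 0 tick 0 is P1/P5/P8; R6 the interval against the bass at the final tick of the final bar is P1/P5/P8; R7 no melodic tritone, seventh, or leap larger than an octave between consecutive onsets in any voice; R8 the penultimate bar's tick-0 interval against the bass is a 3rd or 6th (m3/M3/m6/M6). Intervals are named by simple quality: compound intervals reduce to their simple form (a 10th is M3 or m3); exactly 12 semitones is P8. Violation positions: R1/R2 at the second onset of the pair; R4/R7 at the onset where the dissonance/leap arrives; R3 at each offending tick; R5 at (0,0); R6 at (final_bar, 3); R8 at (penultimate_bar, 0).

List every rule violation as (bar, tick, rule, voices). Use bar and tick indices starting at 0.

bar 0: v0=F3 v1=F4 downbeat P8
bar 1: v0=G3 v1=G4 downbeat P8
bar 2: v0=F3 v1=A3 downbeat M3
bar 3: v0=A3 v1=F4 downbeat m6
bar 4: v0=B3 v1=G4 downbeat m6
bar 5: v0=A3 v1=F4 downbeat m6
bar 6: v0=B3 v1=G4 downbeat m6
bar 7: v0=G3 v1=D4 downbeat P5
bar 8: v0=A3 v1=A4 downbeat P8
bar 9: v0=G3 v1=B3 downbeat M3
bar 10: v0=G3 v1=E4 downbeat M6
bar 11: v0=F3 v1=F4 downbeat P8
  -> R1 @ bar 1 tick 0 v(0, 1): F3/F4 P8 -> G3/G4 P8 similar
  -> R7 @ bar 2 tick 0 v(1,): G4->A3 leap 10st
  -> R2 @ bar 7 tick 0 v(0, 1): B3/G4 m6 -> G3/D4 P5 similar
  -> R2 @ bar 8 tick 0 v(0, 1): G3/D4 P5 -> A3/A4 P8 similar
  -> R7 @ bar 9 tick 0 v(1,): A4->B3 leap 10st

(1, 0, R1, (0, 1))
(2, 0, R7, (1,))
(7, 0, R2, (0, 1))
(8, 0, R2, (0, 1))
(9, 0, R7, (1,))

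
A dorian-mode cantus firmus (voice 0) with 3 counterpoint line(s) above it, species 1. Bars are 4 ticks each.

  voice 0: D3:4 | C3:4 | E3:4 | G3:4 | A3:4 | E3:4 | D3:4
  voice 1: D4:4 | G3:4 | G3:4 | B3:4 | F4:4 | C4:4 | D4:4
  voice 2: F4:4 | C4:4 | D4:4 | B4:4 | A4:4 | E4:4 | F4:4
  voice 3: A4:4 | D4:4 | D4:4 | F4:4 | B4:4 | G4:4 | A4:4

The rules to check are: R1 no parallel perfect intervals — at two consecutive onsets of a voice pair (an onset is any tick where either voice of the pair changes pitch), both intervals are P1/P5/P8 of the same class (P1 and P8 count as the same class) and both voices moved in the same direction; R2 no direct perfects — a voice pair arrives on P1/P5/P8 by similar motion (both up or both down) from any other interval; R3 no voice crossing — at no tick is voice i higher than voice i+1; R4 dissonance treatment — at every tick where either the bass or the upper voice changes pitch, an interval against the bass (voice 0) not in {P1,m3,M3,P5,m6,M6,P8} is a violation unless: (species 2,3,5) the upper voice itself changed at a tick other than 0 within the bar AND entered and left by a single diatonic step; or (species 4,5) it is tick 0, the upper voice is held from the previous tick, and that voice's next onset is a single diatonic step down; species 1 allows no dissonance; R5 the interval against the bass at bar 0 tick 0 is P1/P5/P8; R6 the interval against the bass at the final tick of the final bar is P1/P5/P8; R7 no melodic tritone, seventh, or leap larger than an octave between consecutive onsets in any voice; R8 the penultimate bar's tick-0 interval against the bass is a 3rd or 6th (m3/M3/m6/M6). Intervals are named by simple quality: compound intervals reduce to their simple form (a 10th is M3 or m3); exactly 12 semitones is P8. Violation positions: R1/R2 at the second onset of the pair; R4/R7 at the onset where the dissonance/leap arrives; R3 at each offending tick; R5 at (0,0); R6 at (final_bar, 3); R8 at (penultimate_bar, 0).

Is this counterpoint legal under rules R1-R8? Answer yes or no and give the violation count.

No (21 violations)

bar 0: v0=D3 v1=D4 v2=F4 v3=A4 (P5)
bar 1: v0=C3 v1=G3 v2=C4 v3=D4 (M2)
bar 2: v0=E3 v1=G3 v2=D4 v3=D4 (m7)
bar 3: v0=G3 v1=B3 v2=B4 v3=F4 (m7)
bar 4: v0=A3 v1=F4 v2=A4 v3=B4 (M2)
bar 5: v0=E3 v1=C4 v2=E4 v3=G4 (m3)
bar 6: v0=D3 v1=D4 v2=F4 v3=A4 (P5)
  R5 @ bar0.0: opens on m3
  R1 @ bar1.0: D4/A4 P5 -> G3/D4 P5 similar
  R2 @ bar1.0: D3/D4 P8 -> C3/G3 P5 similar
  R2 @ bar1.0: D3/F4 m3 -> C3/C4 P8 similar
  R4 @ bar1.0: C3/D4 M2 untreated
  R4 @ bar2.0: E3/D4 m7 untreated
  R4 @ bar2.0: E3/D4 m7 untreated
  R2 @ bar3.0: G3/D4 P5 -> B3/B4 P8 similar
  R3 @ bar3.0: B4 above F4
  R4 @ bar3.0: G3/F4 m7 untreated
  R3 @ bar3.1: B4 above F4
  R3 @ bar3.2: B4 above F4
  R3 @ bar3.3: B4 above F4
  R4 @ bar4.0: A3/B4 M2 untreated
  R7 @ bar4.0: B3->F4 leap 6st
  R7 @ bar4.0: F4->B4 leap 6st
  R1 @ bar5.0: A3/A4 P8 -> E3/E4 P8 similar
  R2 @ bar5.0: F4/B4 TT -> C4/G4 P5 similar
  R8 @ bar5.0: penult P8 not 3rd/6th
  R1 @ bar6.0: C4/G4 P5 -> D4/A4 P5 similar
  R6 @ bar6.3: closes on m3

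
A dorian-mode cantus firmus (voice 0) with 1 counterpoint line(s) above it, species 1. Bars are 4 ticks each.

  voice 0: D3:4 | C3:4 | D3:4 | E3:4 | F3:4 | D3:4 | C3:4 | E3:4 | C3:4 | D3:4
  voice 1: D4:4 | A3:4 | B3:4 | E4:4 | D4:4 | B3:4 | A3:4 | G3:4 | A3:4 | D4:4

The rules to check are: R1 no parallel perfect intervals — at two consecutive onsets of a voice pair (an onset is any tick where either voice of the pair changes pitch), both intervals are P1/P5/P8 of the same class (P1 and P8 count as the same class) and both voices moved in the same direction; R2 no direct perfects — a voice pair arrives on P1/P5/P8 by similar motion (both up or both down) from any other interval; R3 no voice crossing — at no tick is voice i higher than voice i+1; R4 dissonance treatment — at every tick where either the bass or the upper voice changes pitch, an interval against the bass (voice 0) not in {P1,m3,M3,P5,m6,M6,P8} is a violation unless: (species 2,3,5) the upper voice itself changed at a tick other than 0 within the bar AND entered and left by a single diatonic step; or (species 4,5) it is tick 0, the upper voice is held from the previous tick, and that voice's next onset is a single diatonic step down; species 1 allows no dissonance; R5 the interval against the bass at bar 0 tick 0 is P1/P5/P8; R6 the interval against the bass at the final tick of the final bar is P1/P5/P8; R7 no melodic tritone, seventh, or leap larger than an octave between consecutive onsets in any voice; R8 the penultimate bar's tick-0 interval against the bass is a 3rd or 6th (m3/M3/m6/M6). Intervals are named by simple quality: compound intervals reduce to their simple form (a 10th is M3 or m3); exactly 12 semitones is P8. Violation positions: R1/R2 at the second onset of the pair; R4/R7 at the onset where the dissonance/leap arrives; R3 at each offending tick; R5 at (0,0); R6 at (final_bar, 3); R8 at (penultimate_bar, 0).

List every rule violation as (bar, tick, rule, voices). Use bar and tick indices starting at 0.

bar 0: v0=D3 v1=D4 downbeat P8
bar 1: v0=C3 v1=A3 downbeat M6
bar 2: v0=D3 v1=B3 downbeat M6
bar 3: v0=E3 v1=E4 downbeat P8
bar 4: v0=F3 v1=D4 downbeat M6
bar 5: v0=D3 v1=B3 downbeat M6
bar 6: v0=C3 v1=A3 downbeat M6
bar 7: v0=E3 v1=G3 downbeat m3
bar 8: v0=C3 v1=A3 downbeat M6
bar 9: v0=D3 v1=D4 downbeat P8
  -> R2 @ bar 3 tick 0 v(0, 1): D3/B3 M6 -> E3/E4 P8 similar
  -> R2 @ bar 9 tick 0 v(0, 1): C3/A3 M6 -> D3/D4 P8 similar

(3, 0, R2, (0, 1))
(9, 0, R2, (0, 1))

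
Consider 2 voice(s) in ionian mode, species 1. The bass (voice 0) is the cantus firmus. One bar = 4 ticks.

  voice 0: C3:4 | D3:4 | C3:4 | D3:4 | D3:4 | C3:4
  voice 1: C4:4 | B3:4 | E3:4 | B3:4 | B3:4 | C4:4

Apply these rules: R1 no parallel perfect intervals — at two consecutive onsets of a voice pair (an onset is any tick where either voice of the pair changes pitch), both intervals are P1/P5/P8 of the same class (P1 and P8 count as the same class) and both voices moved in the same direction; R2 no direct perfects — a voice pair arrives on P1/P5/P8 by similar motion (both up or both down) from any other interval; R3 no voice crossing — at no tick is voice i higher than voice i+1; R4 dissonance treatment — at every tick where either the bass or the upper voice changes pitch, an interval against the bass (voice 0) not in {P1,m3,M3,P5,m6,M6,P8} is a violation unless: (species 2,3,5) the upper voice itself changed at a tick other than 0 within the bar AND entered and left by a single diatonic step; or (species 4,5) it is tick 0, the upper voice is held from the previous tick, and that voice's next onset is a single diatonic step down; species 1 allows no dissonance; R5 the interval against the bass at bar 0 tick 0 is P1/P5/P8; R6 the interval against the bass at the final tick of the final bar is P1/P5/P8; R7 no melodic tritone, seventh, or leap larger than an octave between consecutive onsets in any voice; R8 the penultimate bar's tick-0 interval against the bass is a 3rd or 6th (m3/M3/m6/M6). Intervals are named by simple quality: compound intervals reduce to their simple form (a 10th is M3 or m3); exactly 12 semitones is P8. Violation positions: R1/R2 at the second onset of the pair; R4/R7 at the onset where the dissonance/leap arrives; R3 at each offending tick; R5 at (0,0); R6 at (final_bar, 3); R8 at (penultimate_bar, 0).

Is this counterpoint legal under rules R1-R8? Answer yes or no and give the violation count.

bar 0: v0=C3 v1=C4 (P8)
bar 1: v0=D3 v1=B3 (M6)
bar 2: v0=C3 v1=E3 (M3)
bar 3: v0=D3 v1=B3 (M6)
bar 4: v0=D3 v1=B3 (M6)
bar 5: v0=C3 v1=C4 (P8)

Yes (0 violations)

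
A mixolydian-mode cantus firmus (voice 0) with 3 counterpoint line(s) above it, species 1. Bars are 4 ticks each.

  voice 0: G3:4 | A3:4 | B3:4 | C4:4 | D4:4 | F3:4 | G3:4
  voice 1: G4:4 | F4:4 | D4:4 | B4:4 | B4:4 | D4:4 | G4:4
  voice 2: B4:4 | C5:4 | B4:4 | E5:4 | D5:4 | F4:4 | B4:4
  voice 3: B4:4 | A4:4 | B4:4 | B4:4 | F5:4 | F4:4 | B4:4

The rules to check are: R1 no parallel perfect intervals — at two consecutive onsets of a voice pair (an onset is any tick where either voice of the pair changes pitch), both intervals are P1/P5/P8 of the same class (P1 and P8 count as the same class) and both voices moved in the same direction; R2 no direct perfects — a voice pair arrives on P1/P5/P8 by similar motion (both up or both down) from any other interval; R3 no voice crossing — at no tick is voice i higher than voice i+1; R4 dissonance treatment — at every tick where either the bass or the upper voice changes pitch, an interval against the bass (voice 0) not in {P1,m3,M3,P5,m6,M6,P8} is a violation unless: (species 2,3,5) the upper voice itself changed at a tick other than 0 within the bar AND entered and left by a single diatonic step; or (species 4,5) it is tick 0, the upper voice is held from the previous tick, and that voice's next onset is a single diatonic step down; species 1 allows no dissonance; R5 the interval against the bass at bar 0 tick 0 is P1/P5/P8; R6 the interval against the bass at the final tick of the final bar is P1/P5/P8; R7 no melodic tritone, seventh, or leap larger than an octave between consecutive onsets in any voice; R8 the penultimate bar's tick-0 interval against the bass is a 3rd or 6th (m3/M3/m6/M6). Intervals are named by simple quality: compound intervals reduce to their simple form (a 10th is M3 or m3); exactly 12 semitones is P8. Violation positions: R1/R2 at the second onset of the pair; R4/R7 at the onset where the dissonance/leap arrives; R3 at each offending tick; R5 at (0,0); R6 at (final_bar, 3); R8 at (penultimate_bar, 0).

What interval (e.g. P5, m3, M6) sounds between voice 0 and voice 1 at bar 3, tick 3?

M7

voice 0=C4 voice 1=B4 -> M7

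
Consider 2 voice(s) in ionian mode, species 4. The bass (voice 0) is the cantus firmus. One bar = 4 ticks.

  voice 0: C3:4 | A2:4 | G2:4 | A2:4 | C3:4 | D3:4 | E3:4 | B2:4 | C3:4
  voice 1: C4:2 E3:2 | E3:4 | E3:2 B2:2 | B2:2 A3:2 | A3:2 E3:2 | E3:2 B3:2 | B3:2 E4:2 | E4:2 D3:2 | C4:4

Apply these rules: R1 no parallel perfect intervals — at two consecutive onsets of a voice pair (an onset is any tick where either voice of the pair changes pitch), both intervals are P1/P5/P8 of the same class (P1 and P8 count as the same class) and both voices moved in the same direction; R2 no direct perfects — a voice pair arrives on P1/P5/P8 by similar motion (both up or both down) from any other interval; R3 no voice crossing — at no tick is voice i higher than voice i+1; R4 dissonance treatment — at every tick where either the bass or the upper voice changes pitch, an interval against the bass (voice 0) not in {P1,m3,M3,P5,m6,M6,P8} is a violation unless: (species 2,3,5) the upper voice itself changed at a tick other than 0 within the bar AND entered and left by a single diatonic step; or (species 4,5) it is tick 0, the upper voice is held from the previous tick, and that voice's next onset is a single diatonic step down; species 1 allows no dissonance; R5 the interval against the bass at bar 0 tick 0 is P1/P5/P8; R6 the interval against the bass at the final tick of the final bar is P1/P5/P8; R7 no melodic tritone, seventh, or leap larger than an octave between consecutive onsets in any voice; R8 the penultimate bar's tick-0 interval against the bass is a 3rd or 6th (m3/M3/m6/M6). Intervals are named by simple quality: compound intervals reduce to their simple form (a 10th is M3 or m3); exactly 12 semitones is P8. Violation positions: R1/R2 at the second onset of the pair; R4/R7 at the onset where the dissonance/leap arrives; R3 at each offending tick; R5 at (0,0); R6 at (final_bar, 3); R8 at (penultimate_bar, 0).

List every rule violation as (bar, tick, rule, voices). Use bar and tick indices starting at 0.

bar 0: v0=C3 v1=C4 downbeat P8
bar 1: v0=A2 v1=E3 downbeat P5
bar 2: v0=G2 v1=E3 downbeat M6
bar 3: v0=A2 v1=B2 downbeat M2
bar 4: v0=C3 v1=A3 downbeat M6
bar 5: v0=D3 v1=E3 downbeat M2
bar 6: v0=E3 v1=B3 downbeat P5
bar 7: v0=B2 v1=E4 downbeat P4
bar 8: v0=C3 v1=C4 downbeat P8
  -> R4 @ bar 3 tick 0 v(0, 1): A2/B2 M2 untreated
  -> R7 @ bar 3 tick 2 v(1,): B2->A3 leap 10st
  -> R4 @ bar 5 tick 0 v(0, 1): D3/E3 M2 untreated
  -> R4 @ bar 7 tick 0 v(0, 1): B2/E4 P4 untreated
  -> R8 @ bar 7 tick 0 v(0, 1): penult P4 not 3rd/6th
  -> R7 @ bar 7 tick 2 v(1,): E4->D3 leap 14st
  -> R2 @ bar 8 tick 0 v(0, 1): B2/D3 m3 -> C3/C4 P8 similar
  -> R7 @ bar 8 tick 0 v(1,): D3->C4 leap 10st

(3, 0, R4, (0, 1))
(3, 2, R7, (1,))
(5, 0, R4, (0, 1))
(7, 0, R4, (0, 1))
(7, 0, R8, (0, 1))
(7, 2, R7, (1,))
(8, 0, R2, (0, 1))
(8, 0, R7, (1,))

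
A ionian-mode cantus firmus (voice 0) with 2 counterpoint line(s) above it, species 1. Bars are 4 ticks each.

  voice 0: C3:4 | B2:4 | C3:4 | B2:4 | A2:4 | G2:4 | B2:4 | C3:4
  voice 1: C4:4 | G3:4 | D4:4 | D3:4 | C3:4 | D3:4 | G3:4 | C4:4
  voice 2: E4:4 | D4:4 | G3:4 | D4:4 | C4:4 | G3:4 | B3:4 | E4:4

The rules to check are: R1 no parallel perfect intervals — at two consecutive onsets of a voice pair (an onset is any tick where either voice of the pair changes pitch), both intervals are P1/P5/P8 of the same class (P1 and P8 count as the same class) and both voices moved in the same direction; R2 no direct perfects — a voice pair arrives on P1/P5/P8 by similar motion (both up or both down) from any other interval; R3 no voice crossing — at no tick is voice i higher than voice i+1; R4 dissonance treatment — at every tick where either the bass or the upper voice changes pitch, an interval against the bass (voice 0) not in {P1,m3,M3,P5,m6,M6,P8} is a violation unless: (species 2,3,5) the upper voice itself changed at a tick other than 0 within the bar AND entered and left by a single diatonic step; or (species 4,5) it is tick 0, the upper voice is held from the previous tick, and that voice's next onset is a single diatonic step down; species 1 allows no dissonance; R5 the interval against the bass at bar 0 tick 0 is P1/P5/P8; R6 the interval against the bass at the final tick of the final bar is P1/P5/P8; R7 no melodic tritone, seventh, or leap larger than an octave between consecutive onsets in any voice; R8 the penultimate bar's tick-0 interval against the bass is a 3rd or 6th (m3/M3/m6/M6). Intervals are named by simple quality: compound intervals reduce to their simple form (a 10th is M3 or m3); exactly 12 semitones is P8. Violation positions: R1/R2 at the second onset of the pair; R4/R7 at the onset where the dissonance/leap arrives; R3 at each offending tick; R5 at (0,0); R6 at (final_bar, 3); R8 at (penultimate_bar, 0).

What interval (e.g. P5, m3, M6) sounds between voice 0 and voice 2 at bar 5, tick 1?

voice 0=G2 voice 2=G3 -> P8

P8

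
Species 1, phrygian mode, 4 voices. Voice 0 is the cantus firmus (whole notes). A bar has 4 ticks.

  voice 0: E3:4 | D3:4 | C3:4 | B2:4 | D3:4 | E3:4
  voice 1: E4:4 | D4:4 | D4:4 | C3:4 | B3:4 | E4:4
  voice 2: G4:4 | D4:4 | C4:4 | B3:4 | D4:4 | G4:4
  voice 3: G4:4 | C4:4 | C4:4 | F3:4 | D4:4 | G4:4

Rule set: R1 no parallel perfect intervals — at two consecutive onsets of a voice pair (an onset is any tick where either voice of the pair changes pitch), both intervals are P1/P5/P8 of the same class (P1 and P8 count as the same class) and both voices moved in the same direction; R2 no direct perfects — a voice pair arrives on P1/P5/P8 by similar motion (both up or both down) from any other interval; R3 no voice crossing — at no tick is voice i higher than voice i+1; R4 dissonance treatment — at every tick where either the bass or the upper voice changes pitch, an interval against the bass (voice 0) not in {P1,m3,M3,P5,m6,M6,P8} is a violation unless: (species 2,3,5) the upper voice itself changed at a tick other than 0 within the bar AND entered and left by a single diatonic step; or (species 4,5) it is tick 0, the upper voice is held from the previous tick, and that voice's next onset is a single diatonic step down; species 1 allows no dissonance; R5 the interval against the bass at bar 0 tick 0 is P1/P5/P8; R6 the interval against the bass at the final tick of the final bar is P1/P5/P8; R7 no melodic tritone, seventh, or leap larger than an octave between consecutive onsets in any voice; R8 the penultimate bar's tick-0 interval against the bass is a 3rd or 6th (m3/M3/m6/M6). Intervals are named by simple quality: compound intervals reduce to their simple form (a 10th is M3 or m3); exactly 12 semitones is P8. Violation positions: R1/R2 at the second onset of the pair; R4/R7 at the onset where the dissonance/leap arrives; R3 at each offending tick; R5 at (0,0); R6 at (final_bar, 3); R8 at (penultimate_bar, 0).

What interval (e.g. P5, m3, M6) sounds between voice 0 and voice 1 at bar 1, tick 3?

P8

voice 0=D3 voice 1=D4 -> P8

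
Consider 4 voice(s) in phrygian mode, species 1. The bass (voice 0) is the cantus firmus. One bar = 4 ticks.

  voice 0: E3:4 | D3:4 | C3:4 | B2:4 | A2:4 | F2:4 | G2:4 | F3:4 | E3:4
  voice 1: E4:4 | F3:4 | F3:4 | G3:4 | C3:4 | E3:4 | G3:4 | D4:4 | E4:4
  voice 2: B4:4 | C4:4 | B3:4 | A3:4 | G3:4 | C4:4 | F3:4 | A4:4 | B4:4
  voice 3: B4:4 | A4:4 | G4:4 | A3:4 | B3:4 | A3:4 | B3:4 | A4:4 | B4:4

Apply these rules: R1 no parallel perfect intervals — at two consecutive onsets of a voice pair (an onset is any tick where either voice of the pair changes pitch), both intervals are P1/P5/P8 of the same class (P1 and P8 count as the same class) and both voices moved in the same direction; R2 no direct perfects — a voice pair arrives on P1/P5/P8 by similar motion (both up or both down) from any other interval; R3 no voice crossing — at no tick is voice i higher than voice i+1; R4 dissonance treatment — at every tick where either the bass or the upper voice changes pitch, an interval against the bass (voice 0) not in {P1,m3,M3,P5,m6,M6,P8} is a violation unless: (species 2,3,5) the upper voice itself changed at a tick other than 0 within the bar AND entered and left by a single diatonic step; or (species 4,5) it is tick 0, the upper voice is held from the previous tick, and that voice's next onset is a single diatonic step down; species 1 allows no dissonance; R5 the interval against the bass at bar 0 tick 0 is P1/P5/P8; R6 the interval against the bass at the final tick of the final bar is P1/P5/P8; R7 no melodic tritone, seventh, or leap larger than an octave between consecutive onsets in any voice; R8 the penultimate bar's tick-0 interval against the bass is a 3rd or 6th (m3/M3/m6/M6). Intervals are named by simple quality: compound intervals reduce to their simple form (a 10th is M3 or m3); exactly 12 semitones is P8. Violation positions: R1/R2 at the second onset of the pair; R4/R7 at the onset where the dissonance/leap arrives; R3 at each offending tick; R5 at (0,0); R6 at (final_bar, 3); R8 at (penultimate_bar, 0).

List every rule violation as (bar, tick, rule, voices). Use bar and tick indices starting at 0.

(1, 0, R1, (0, 3))
(1, 0, R1, (1, 2))
(1, 0, R4, (0, 2))
(1, 0, R7, (1,))
(1, 0, R7, (2,))
(2, 0, R1, (0, 3))
(2, 0, R4, (0, 1))
(2, 0, R4, (0, 2))
(3, 0, R2, (2, 3))
(3, 0, R4, (0, 2))
(3, 0, R4, (0, 3))
(3, 0, R7, (3,))
(4, 0, R2, (1, 2))
(4, 0, R4, (0, 2))
(4, 0, R4, (0, 3))
(5, 0, R3, (2, 3))
(5, 0, R4, (0, 1))
(5, 1, R3, (2, 3))
(5, 2, R3, (2, 3))
(5, 3, R3, (2, 3))
(6, 0, R2, (0, 1))
(6, 0, R3, (1, 2))
(6, 0, R4, (0, 2))
(6, 1, R3, (1, 2))
(6, 2, R3, (1, 2))
(6, 3, R3, (1, 2))
(7, 0, R2, (1, 2))
(7, 0, R2, (1, 3))
(7, 0, R2, (2, 3))
(7, 0, R7, (0,))
(7, 0, R7, (2,))
(7, 0, R7, (3,))
(8, 0, R1, (1, 2))
(8, 0, R1, (1, 3))
(8, 0, R1, (2, 3))

bar 0: v0=E3 v1=E4 v2=B4 v3=B4 downbeat P5
bar 1: v0=D3 v1=F3 v2=C4 v3=A4 downbeat P5
bar 2: v0=C3 v1=F3 v2=B3 v3=G4 downbeat P5
bar 3: v0=B2 v1=G3 v2=A3 v3=A3 downbeat m7
bar 4: v0=A2 v1=C3 v2=G3 v3=B3 downbeat M2
bar 5: v0=F2 v1=E3 v2=C4 v3=A3 downbeat M3
bar 6: v0=G2 v1=G3 v2=F3 v3=B3 downbeat M3
bar 7: v0=F3 v1=D4 v2=A4 v3=A4 downbeat M3
bar 8: v0=E3 v1=E4 v2=B4 v3=B4 downbeat P5
  -> R1 @ bar 1 tick 0 v(0, 3): E3/B4 P5 -> D3/A4 P5 similar
  -> R1 @ bar 1 tick 0 v(1, 2): E4/B4 P5 -> F3/C4 P5 similar
  -> R4 @ bar 1 tick 0 v(0, 2): D3/C4 m7 untreated
  -> R7 @ bar 1 tick 0 v(1,): E4->F3 leap 11st
  -> R7 @ bar 1 tick 0 v(2,): B4->C4 leap 11st
  -> R1 @ bar 2 tick 0 v(0, 3): D3/A4 P5 -> C3/G4 P5 similar
  -> R4 @ bar 2 tick 0 v(0, 1): C3/F3 P4 untreated
  -> R4 @ bar 2 tick 0 v(0, 2): C3/B3 M7 untreated
  -> R2 @ bar 3 tick 0 v(2, 3): B3/G4 m6 -> A3/A3 P1 similar
  -> R4 @ bar 3 tick 0 v(0, 2): B2/A3 m7 untreated
  -> R4 @ bar 3 tick 0 v(0, 3): B2/A3 m7 untreated
  -> R7 @ bar 3 tick 0 v(3,): G4->A3 leap 10st
  -> R2 @ bar 4 tick 0 v(1, 2): G3/A3 M2 -> C3/G3 P5 similar
  -> R4 @ bar 4 tick 0 v(0, 2): A2/G3 m7 untreated
  -> R4 @ bar 4 tick 0 v(0, 3): A2/B3 M2 untreated
  -> R3 @ bar 5 tick 0 v(2, 3): C4 above A3
  -> R4 @ bar 5 tick 0 v(0, 1): F2/E3 M7 untreated
  -> R3 @ bar 5 tick 1 v(2, 3): C4 above A3
  -> R3 @ bar 5 tick 2 v(2, 3): C4 above A3
  -> R3 @ bar 5 tick 3 v(2, 3): C4 above A3
  -> R2 @ bar 6 tick 0 v(0, 1): F2/E3 M7 -> G2/G3 P8 similar
  -> R3 @ bar 6 tick 0 v(1, 2): G3 above F3
  -> R4 @ bar 6 tick 0 v(0, 2): G2/F3 m7 untreated
  -> R3 @ bar 6 tick 1 v(1, 2): G3 above F3
  -> R3 @ bar 6 tick 2 v(1, 2): G3 above F3
  -> R3 @ bar 6 tick 3 v(1, 2): G3 above F3
  -> R2 @ bar 7 tick 0 v(1, 2): G3/F3 M2 -> D4/A4 P5 similar
  -> R2 @ bar 7 tick 0 v(1, 3): G3/B3 M3 -> D4/A4 P5 similar
  -> R2 @ bar 7 tick 0 v(2, 3): F3/B3 TT -> A4/A4 P1 similar
  -> R7 @ bar 7 tick 0 v(0,): G2->F3 leap 10st
  -> R7 @ bar 7 tick 0 v(2,): F3->A4 leap 16st
  -> R7 @ bar 7 tick 0 v(3,): B3->A4 leap 10st
  -> R1 @ bar 8 tick 0 v(1, 2): D4/A4 P5 -> E4/B4 P5 similar
  -> R1 @ bar 8 tick 0 v(1, 3): D4/A4 P5 -> E4/B4 P5 similar
  -> R1 @ bar 8 tick 0 v(2, 3): A4/A4 P1 -> B4/B4 P1 similar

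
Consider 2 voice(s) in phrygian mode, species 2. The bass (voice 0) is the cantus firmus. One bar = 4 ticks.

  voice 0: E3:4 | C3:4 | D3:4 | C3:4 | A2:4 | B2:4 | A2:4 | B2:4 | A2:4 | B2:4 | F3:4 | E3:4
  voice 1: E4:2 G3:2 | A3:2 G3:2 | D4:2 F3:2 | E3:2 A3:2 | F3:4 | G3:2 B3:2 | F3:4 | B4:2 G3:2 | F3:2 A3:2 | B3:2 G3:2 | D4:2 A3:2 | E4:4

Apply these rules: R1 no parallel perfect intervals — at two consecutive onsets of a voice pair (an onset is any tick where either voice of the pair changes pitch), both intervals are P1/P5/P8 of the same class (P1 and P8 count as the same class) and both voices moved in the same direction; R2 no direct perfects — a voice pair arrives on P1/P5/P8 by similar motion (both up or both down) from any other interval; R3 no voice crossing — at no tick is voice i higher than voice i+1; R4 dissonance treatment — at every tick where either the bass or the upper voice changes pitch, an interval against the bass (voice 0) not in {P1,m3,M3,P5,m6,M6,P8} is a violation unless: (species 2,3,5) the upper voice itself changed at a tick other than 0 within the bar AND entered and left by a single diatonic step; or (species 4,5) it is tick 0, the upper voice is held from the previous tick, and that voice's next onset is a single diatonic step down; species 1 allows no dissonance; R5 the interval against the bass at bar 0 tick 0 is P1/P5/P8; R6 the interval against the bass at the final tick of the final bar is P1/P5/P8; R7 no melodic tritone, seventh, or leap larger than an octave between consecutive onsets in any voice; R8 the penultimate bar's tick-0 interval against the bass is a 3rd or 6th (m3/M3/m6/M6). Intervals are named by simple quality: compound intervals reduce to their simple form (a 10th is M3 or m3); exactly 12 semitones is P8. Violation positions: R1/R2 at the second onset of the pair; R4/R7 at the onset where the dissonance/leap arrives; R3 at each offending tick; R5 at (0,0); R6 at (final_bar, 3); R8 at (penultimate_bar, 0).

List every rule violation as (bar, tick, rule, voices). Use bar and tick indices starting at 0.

bar 0: v0=E3 v1=E4 downbeat P8
bar 1: v0=C3 v1=A3 downbeat M6
bar 2: v0=D3 v1=D4 downbeat P8
bar 3: v0=C3 v1=E3 downbeat M3
bar 4: v0=A2 v1=F3 downbeat m6
bar 5: v0=B2 v1=G3 downbeat m6
bar 6: v0=A2 v1=F3 downbeat m6
bar 7: v0=B2 v1=B4 downbeat P1
bar 8: v0=A2 v1=F3 downbeat m6
bar 9: v0=B2 v1=B3 downbeat P8
bar 10: v0=F3 v1=D4 downbeat M6
bar 11: v0=E3 v1=E4 downbeat P8
  -> R2 @ bar 2 tick 0 v(0, 1): C3/G3 P5 -> D3/D4 P8 similar
  -> R7 @ bar 6 tick 0 v(1,): B3->F3 leap 6st
  -> R2 @ bar 7 tick 0 v(0, 1): A2/F3 m6 -> B2/B4 P1 similar
  -> R7 @ bar 7 tick 0 v(1,): F3->B4 leap 18st
  -> R7 @ bar 7 tick 2 v(1,): B4->G3 leap 16st
  -> R1 @ bar 9 tick 0 v(0, 1): A2/A3 P8 -> B2/B3 P8 similar
  -> R7 @ bar 10 tick 0 v(0,): B2->F3 leap 6st

(2, 0, R2, (0, 1))
(6, 0, R7, (1,))
(7, 0, R2, (0, 1))
(7, 0, R7, (1,))
(7, 2, R7, (1,))
(9, 0, R1, (0, 1))
(10, 0, R7, (0,))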